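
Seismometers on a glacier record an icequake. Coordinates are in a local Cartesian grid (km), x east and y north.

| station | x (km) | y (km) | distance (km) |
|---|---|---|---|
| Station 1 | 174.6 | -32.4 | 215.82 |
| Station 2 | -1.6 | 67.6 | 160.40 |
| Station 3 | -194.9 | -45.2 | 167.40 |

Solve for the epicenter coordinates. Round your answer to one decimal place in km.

(-33.5, -89.6)

Circle about each station: (x − 174.6)² + (y + 32.4)² = 215.82²; (x + 1.6)² + (y − 67.6)² = 160.40²; (x + 194.9)² + (y + 45.2)² = 167.40².
Subtracting the Station 1 equation from the Station 2 and Station 3 equations removes the quadratic terms:
-352.4 x + 200.0 y = -6112.49
-739.0 x − 25.6 y = 27049.64
Solving the 2×2 system: x ≈ -33.5, y ≈ -89.6 km.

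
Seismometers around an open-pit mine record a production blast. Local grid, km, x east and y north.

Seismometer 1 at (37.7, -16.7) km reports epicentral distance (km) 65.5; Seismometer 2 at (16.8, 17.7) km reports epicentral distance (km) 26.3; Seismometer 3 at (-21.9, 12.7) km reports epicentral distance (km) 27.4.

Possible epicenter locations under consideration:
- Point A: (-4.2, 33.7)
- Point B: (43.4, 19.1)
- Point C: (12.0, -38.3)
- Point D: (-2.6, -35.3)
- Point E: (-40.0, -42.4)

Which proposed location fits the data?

Point A

For each candidate, compare |candidate − station| to the reported distance:
Point A: residuals Seismometer 1 0.0, Seismometer 2 0.1, Seismometer 3 0.1 → max 0.1 km
Point B: residuals Seismometer 1 29.2, Seismometer 2 0.3, Seismometer 3 38.2 → max 38.2 km
Point C: residuals Seismometer 1 31.9, Seismometer 2 29.9, Seismometer 3 33.8 → max 33.8 km
Point D: residuals Seismometer 1 21.1, Seismometer 2 30.1, Seismometer 3 24.3 → max 30.1 km
Point E: residuals Seismometer 1 16.3, Seismometer 2 56.4, Seismometer 3 30.6 → max 56.4 km
Only Point A has all residuals ≈ 0.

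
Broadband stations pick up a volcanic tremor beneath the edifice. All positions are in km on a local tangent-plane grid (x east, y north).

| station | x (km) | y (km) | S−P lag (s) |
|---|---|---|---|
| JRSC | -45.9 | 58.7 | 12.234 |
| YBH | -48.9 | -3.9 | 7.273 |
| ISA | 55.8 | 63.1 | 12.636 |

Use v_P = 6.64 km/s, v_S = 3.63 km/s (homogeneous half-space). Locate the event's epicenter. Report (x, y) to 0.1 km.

Distance from S−P lag: d = Δt · v_P v_S / (v_P − v_S) = Δt · (6.64·3.63)/(6.64−3.63) ≈ 8.0077·Δt.
So d_JRSC = 97.97, d_YBH = 58.24, d_ISA = 101.19 km.
Circle about each station: (x + 45.9)² + (y − 58.7)² = 97.97²; (x + 48.9)² + (y + 3.9)² = 58.24²; (x − 55.8)² + (y − 63.1)² = 101.19².
Subtracting the JRSC equation from the YBH and ISA equations removes the quadratic terms:
-6.0 x − 125.2 y = 3060.14
203.4 x + 8.8 y = 901.45
Solving the 2×2 system: x ≈ 5.5, y ≈ -24.7 km.

5.5 km east, -24.7 km north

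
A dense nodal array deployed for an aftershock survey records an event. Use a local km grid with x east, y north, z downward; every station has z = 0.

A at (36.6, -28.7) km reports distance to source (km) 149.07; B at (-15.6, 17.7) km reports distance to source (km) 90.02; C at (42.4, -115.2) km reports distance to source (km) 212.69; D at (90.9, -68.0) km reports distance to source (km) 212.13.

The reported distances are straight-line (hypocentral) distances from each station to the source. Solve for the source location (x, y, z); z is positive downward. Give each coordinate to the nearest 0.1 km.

Each station gives a sphere (x−x_i)² + (y−y_i)² + z² = d_i² (stations at z=0).
Subtracting the A sphere from B and C: z² cancels, leaving linear equations in x and y:
-104.4 x + 92.8 y = 12511.66
11.6 x − 173.0 y = -10109.62
Solving: x ≈ -72.203, y ≈ 53.596 km (keep extra digits for the depth step; rounded: -72.2, 53.6).
Then from the A sphere: z² = 149.07² − (x − 36.6)² − (y + 28.7)² with x = -72.203, y = 53.596, so z ≈ 60.093 ≈ 60.1 km.

x ≈ -72.2 km, y ≈ 53.6 km, depth ≈ 60.1 km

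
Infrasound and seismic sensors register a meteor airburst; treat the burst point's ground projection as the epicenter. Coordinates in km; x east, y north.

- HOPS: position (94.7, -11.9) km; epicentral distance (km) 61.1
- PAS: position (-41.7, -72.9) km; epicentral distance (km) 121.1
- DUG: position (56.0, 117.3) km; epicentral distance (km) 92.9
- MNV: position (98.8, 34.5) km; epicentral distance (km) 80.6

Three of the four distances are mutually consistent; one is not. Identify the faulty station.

HOPS

Solve using three stations at a time. Using PAS, DUG, MNV (subtract circle equations pairwise → linear system) gives (x, y) ≈ (18.2, 32.4).
Distances from that point to each station vs reported:
  HOPS: calculated 88.4 vs reported 61.1 → residual 27.3 km
  PAS: calculated 121.1 vs reported 121.1 → residual 0.0 km
  DUG: calculated 92.9 vs reported 92.9 → residual 0.0 km
  MNV: calculated 80.7 vs reported 80.6 → residual 0.1 km
PAS, DUG, MNV are mutually consistent (residuals ≈ 0); HOPS is off by 27.3 km.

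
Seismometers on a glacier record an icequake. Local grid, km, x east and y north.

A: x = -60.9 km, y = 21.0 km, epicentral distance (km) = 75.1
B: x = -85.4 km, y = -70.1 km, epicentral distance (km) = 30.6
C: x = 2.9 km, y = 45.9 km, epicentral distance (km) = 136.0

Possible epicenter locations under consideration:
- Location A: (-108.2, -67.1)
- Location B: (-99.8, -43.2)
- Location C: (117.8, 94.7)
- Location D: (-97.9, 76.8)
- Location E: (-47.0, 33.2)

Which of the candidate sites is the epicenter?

Location B

For each candidate, compare |candidate − station| to the reported distance:
Location A: residuals A 24.9, B 7.6, C 22.5 → max 24.9 km
Location B: residuals A 0.0, B 0.1, C 0.0 → max 0.1 km
Location C: residuals A 118.2, B 231.0, C 11.2 → max 231.0 km
Location D: residuals A 8.1, B 116.8, C 30.6 → max 116.8 km
Location E: residuals A 56.6, B 79.6, C 84.5 → max 84.5 km
Only Location B has all residuals ≈ 0.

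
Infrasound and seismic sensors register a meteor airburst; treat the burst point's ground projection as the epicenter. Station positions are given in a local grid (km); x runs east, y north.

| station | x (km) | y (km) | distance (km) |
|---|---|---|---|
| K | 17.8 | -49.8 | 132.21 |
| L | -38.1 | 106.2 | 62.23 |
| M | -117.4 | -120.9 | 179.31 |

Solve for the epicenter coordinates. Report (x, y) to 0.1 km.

Circle about each station: (x − 17.8)² + (y + 49.8)² = 132.21²; (x + 38.1)² + (y − 106.2)² = 62.23²; (x + 117.4)² + (y + 120.9)² = 179.31².
Subtracting pairs of circle equations eliminates x²+y² and gives linear equations (the radical axes):
-111.8 x + 312.0 y = 23540.08
-270.4 x − 142.2 y = 10930.10
Solving the 2×2 system: x ≈ -67.4, y ≈ 51.3 km.

-67.4 km east, 51.3 km north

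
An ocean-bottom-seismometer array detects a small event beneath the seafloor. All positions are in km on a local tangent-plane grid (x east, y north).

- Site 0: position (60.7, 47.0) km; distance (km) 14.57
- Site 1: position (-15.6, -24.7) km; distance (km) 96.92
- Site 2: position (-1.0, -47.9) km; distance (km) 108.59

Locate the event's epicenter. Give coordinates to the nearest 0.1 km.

Circle about each station: (x − 60.7)² + (y − 47.0)² = 14.57²; (x + 15.6)² + (y + 24.7)² = 96.92²; (x + 1.0)² + (y + 47.9)² = 108.59².
Subtracting the Site 0 equation from the Site 1 and Site 2 equations removes the quadratic terms:
-152.6 x − 143.4 y = -14221.24
-123.4 x − 189.8 y = -15177.58
Solving the 2×2 system: x ≈ 46.4, y ≈ 49.8 km.

(46.4, 49.8)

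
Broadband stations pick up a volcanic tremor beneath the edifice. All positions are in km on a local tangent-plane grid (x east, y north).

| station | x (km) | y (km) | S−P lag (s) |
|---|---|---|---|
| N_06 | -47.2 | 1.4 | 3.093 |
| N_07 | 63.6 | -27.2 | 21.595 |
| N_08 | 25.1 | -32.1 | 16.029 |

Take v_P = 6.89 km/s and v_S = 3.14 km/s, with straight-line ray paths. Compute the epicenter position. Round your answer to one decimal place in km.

(-52.3, 18.5)

Distance from S−P lag: d = Δt · v_P v_S / (v_P − v_S) = Δt · (6.89·3.14)/(6.89−3.14) ≈ 5.7692·Δt.
So d_N_06 = 17.84, d_N_07 = 124.59, d_N_08 = 92.47 km.
Circle about each station: (x + 47.2)² + (y − 1.4)² = 17.84²; (x − 63.6)² + (y + 27.2)² = 124.59²; (x − 25.1)² + (y + 32.1)² = 92.47².
Subtracting pairs of circle equations eliminates x²+y² and gives linear equations (the radical axes):
221.6 x − 57.2 y = -12649.40
144.6 x − 67.0 y = -8801.82
Solving the 2×2 system: x ≈ -52.3, y ≈ 18.5 km.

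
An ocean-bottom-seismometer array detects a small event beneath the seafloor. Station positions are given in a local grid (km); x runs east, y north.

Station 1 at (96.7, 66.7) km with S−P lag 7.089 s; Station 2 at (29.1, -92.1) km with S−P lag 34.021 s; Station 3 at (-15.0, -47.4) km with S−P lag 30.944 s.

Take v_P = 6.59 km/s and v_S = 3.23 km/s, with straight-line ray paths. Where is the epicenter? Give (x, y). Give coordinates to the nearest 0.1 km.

Distance from S−P lag: d = Δt · v_P v_S / (v_P − v_S) = Δt · (6.59·3.23)/(6.59−3.23) ≈ 6.3350·Δt.
So d_Station 1 = 44.91, d_Station 2 = 215.52, d_Station 3 = 196.03 km.
Circle about each station: (x − 96.7)² + (y − 66.7)² = 44.91²; (x − 29.1)² + (y + 92.1)² = 215.52²; (x + 15.0)² + (y + 47.4)² = 196.03².
Subtracting pairs of circle equations eliminates x²+y² and gives linear equations (the radical axes):
-135.2 x − 317.6 y = -48902.52
-223.4 x − 228.2 y = -47738.87
Solving the 2×2 system: x ≈ 99.8, y ≈ 111.5 km.

(99.8, 111.5)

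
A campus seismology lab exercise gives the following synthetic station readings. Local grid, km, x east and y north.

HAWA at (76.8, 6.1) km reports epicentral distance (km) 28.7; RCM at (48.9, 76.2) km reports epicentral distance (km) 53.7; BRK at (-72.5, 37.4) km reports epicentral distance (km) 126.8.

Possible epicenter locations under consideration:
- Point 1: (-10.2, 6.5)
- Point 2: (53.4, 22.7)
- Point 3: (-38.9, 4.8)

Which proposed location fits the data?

Point 2

For each candidate, compare |candidate − station| to the reported distance:
Point 1: residuals HAWA 58.3, RCM 37.7, BRK 57.3 → max 58.3 km
Point 2: residuals HAWA 0.0, RCM 0.0, BRK 0.0 → max 0.0 km
Point 3: residuals HAWA 87.0, RCM 59.5, BRK 80.0 → max 87.0 km
Only Point 2 has all residuals ≈ 0.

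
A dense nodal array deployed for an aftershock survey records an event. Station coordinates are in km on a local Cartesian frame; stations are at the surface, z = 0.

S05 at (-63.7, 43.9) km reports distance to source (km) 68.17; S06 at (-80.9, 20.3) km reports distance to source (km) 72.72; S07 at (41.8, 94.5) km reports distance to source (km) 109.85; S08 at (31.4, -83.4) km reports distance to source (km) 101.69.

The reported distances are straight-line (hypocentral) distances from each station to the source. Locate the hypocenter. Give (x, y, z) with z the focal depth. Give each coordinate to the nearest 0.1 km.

Each station gives a sphere (x−x_i)² + (y−y_i)² + z² = d_i² (stations at z=0).
Subtracting the S05 sphere from S06 and S07: z² cancels, leaving linear equations in x and y:
-34.4 x − 47.2 y = 330.95
211.0 x + 101.2 y = -2727.28
Solving: x ≈ -14.702, y ≈ 3.703 km (keep extra digits for the depth step; rounded: -14.7, 3.7).
Then from the S05 sphere: z² = 68.17² − (x + 63.7)² − (y − 43.9)² with x = -14.702, y = 3.703, so z ≈ 25.111 ≈ 25.1 km.
Check against S08 (with the unrounded solution): distance 101.70 ≈ 101.69 km. ✓

x ≈ -14.7 km, y ≈ 3.7 km, depth ≈ 25.1 km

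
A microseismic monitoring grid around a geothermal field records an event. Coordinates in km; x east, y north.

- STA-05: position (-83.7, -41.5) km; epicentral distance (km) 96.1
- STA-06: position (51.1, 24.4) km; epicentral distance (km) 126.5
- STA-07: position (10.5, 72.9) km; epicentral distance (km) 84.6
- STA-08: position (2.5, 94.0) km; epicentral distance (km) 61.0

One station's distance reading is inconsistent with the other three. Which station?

Solve using three stations at a time. Using STA-05, STA-06, STA-07 (subtract circle equations pairwise → linear system) gives (x, y) ≈ (-71.9, 53.9).
Distances from that point to each station vs reported:
  STA-05: calculated 96.1 vs reported 96.1 → residual 0.0 km
  STA-06: calculated 126.5 vs reported 126.5 → residual 0.0 km
  STA-07: calculated 84.6 vs reported 84.6 → residual 0.0 km
  STA-08: calculated 84.5 vs reported 61.0 → residual 23.5 km
STA-05, STA-06, STA-07 are mutually consistent (residuals ≈ 0); STA-08 is off by 23.5 km.

STA-08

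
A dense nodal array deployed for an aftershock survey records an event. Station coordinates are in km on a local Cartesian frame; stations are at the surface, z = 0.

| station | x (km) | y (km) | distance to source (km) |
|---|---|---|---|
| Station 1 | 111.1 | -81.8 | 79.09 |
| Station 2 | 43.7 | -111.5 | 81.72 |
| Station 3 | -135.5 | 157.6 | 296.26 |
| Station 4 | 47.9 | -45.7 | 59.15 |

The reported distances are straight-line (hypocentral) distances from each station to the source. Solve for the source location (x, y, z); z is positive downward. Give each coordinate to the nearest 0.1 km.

(62.4, -55.5, 56.5)

Each station gives a sphere (x−x_i)² + (y−y_i)² + z² = d_i² (stations at z=0).
Subtracting the Station 1 sphere from Station 2 and Station 3: z² cancels, leaving linear equations in x and y:
-134.8 x − 59.4 y = -5115.44
-493.2 x + 478.8 y = -57351.20
Solving: x ≈ 62.405, y ≈ -55.500 km (keep extra digits for the depth step; rounded: 62.4, -55.5).
Then from the Station 1 sphere: z² = 79.09² − (x − 111.1)² − (y + 81.8)² with x = 62.405, y = -55.500, so z ≈ 56.501 ≈ 56.5 km.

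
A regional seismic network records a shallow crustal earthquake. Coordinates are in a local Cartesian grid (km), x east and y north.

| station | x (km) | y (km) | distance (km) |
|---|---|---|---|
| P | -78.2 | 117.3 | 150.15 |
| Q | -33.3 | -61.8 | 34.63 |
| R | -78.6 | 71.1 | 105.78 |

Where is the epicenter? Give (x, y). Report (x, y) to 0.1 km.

(-44.4, -29.0)

Circle about each station: (x + 78.2)² + (y − 117.3)² = 150.15²; (x + 33.3)² + (y + 61.8)² = 34.63²; (x + 78.6)² + (y − 71.1)² = 105.78².
Subtracting the P equation from the Q and R equations removes the quadratic terms:
89.8 x − 358.2 y = 6399.39
-0.8 x − 92.4 y = 2714.25
Solving the 2×2 system: x ≈ -44.4, y ≈ -29.0 km.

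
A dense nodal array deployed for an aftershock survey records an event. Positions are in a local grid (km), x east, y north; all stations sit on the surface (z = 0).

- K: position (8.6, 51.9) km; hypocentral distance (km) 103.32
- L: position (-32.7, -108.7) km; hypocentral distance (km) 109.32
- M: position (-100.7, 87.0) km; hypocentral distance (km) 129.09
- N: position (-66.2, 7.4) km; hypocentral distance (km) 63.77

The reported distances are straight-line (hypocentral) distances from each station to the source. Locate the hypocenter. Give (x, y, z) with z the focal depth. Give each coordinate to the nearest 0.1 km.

(-46.0, -15.7, 55.9)

Each station gives a sphere (x−x_i)² + (y−y_i)² + z² = d_i² (stations at z=0).
Subtracting the K sphere from L and M: z² cancels, leaving linear equations in x and y:
-82.6 x − 321.2 y = 8841.57
-218.6 x + 70.2 y = 8952.71
Solving: x ≈ -45.996, y ≈ -15.698 km (keep extra digits for the depth step; rounded: -46.0, -15.7).
Then from the K sphere: z² = 103.32² − (x − 8.6)² − (y − 51.9)² with x = -45.996, y = -15.698, so z ≈ 55.900 ≈ 55.9 km.
Check against N (with the unrounded solution): distance 63.77 ≈ 63.77 km. ✓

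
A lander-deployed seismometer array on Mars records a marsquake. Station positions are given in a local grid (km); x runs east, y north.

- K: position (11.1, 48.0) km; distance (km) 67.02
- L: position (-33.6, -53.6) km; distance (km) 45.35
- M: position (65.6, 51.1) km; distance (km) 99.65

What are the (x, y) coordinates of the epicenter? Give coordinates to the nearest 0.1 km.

Circle about each station: (x − 11.1)² + (y − 48.0)² = 67.02²; (x + 33.6)² + (y + 53.6)² = 45.35²; (x − 65.6)² + (y − 51.1)² = 99.65².
Subtracting pairs of circle equations eliminates x²+y² and gives linear equations (the radical axes):
-89.4 x − 203.2 y = 4009.77
109.0 x + 6.2 y = -951.08
Solving the 2×2 system: x ≈ -7.8, y ≈ -16.3 km.
Check against K (with the unrounded x, y): √((x − 11.1)²+(y − 48.0)²) = 67.02 ≈ 67.02 km. ✓

-7.8 km east, -16.3 km north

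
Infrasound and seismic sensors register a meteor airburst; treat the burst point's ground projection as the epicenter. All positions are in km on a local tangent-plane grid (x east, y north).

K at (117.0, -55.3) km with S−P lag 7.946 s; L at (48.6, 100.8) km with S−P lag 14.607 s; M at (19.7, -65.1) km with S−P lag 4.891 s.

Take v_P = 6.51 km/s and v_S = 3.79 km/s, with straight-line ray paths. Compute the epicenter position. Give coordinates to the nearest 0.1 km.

48.9 km east, -31.7 km north

Distance from S−P lag: d = Δt · v_P v_S / (v_P − v_S) = Δt · (6.51·3.79)/(6.51−3.79) ≈ 9.0709·Δt.
So d_K = 72.08, d_L = 132.50, d_M = 44.37 km.
Circle about each station: (x − 117.0)² + (y + 55.3)² = 72.08²; (x − 48.6)² + (y − 100.8)² = 132.50²; (x − 19.7)² + (y + 65.1)² = 44.37².
Subtracting the K equation from the L and M equations removes the quadratic terms:
-136.8 x + 312.2 y = -16585.21
-194.6 x − 19.6 y = -8894.16
Solving the 2×2 system: x ≈ 48.9, y ≈ -31.7 km.
Check against K (with the unrounded x, y): √((x − 117.0)²+(y + 55.3)²) = 72.08 ≈ 72.08 km. ✓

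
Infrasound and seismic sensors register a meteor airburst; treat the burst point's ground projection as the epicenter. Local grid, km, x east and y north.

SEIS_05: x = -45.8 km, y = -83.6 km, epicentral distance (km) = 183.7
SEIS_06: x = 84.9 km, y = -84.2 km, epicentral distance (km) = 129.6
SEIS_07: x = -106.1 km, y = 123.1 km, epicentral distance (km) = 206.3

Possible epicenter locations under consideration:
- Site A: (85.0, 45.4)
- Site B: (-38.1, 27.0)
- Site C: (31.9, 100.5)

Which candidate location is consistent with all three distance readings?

Site A

For each candidate, compare |candidate − station| to the reported distance:
Site A: residuals SEIS_05 0.0, SEIS_06 0.0, SEIS_07 0.0 → max 0.0 km
Site B: residuals SEIS_05 72.8, SEIS_06 36.2, SEIS_07 88.6 → max 88.6 km
Site C: residuals SEIS_05 16.1, SEIS_06 62.6, SEIS_07 66.5 → max 66.5 km
Only Site A has all residuals ≈ 0.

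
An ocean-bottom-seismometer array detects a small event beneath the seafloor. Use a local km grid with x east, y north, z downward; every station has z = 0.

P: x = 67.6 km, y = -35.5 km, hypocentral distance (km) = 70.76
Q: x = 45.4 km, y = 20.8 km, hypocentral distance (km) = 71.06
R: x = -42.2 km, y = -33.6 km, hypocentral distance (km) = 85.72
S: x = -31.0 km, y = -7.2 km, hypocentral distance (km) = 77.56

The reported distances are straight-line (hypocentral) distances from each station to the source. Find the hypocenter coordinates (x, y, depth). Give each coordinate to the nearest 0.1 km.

Each station gives a sphere (x−x_i)² + (y−y_i)² + z² = d_i² (stations at z=0).
Subtracting the P sphere from Q and R: z² cancels, leaving linear equations in x and y:
-44.4 x + 112.6 y = -3378.76
-219.6 x + 3.8 y = -5261.15
Solving: x ≈ 23.600, y ≈ -20.701 km (keep extra digits for the depth step; rounded: 23.6, -20.7).
Then from the P sphere: z² = 70.76² − (x − 67.6)² − (y + 35.5)² with x = 23.600, y = -20.701, so z ≈ 53.404 ≈ 53.4 km.
Check against S (with the unrounded solution): distance 77.56 ≈ 77.56 km. ✓

(23.6, -20.7, 53.4)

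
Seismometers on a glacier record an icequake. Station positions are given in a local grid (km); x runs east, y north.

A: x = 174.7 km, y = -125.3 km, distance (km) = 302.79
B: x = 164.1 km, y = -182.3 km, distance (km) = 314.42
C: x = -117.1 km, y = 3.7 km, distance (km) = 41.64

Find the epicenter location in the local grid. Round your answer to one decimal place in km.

Circle about each station: (x − 174.7)² + (y + 125.3)² = 302.79²; (x − 164.1)² + (y + 182.3)² = 314.42²; (x + 117.1)² + (y − 3.7)² = 41.64².
Subtracting pairs of circle equations eliminates x²+y² and gives linear equations (the radical axes):
-21.2 x − 114.0 y = 6763.77
-583.6 x + 258.0 y = 57453.81
Solving the 2×2 system: x ≈ -115.2, y ≈ -37.9 km.

-115.2 km east, -37.9 km north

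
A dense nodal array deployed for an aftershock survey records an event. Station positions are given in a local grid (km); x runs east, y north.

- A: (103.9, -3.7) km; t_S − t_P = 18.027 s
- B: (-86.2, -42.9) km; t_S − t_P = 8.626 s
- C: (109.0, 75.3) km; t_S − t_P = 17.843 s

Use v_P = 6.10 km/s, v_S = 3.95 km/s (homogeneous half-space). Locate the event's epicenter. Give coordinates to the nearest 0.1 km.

Distance from S−P lag: d = Δt · v_P v_S / (v_P − v_S) = Δt · (6.10·3.95)/(6.10−3.95) ≈ 11.2070·Δt.
So d_A = 202.03, d_B = 96.67, d_C = 199.97 km.
Circle about each station: (x − 103.9)² + (y + 3.7)² = 202.03²; (x + 86.2)² + (y + 42.9)² = 96.67²; (x − 109.0)² + (y − 75.3)² = 199.97².
Subtracting pairs of circle equations eliminates x²+y² and gives linear equations (the radical axes):
-380.2 x − 78.4 y = 29932.98
10.2 x + 158.0 y = 7570.31
Solving the 2×2 system: x ≈ -89.8, y ≈ 53.7 km.
Check against A (with the unrounded x, y): √((x − 103.9)²+(y + 3.7)²) = 202.03 ≈ 202.03 km. ✓

(-89.8, 53.7)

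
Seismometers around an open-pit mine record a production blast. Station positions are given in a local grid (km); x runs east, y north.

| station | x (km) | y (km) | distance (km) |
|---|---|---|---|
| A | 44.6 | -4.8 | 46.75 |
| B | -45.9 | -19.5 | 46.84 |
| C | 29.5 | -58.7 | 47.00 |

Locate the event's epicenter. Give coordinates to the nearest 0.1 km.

x ≈ 0.9 km, y ≈ -21.4 km

Circle about each station: (x − 44.6)² + (y + 4.8)² = 46.75²; (x + 45.9)² + (y + 19.5)² = 46.84²; (x − 29.5)² + (y + 58.7)² = 47.00².
Subtracting the A equation from the B and C equations removes the quadratic terms:
-181.0 x − 29.4 y = 466.44
-30.2 x − 107.8 y = 2280.30
Solving the 2×2 system: x ≈ 0.9, y ≈ -21.4 km.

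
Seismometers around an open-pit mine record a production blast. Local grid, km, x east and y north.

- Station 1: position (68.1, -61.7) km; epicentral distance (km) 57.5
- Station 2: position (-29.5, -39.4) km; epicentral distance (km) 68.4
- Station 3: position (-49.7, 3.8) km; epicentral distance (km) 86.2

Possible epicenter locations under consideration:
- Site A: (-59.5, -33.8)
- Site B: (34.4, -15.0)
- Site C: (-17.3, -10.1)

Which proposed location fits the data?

For each candidate, compare |candidate − station| to the reported distance:
Site A: residuals Station 1 73.1, Station 2 37.9, Station 3 47.3 → max 73.1 km
Site B: residuals Station 1 0.1, Station 2 0.0, Station 3 0.0 → max 0.1 km
Site C: residuals Station 1 42.3, Station 2 36.7, Station 3 50.9 → max 50.9 km
Only Site B has all residuals ≈ 0.

Site B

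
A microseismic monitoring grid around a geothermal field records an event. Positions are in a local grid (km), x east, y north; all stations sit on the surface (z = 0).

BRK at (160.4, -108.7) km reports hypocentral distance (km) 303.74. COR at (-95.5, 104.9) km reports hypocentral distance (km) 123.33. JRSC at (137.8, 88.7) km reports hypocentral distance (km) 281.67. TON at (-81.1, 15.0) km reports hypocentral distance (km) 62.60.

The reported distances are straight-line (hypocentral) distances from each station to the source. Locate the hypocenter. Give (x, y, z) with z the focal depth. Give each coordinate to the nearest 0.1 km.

Each station gives a sphere (x−x_i)² + (y−y_i)² + z² = d_i² (stations at z=0).
Subtracting the BRK sphere from COR and JRSC: z² cancels, leaving linear equations in x and y:
-511.8 x + 427.2 y = 59628.11
-45.2 x + 394.8 y = 2232.68
Solving: x ≈ -123.598, y ≈ -8.495 km (keep extra digits for the depth step; rounded: -123.6, -8.5).
Then from the BRK sphere: z² = 303.74² − (x − 160.4)² − (y + 108.7)² with x = -123.598, y = -8.495, so z ≈ 39.523 ≈ 39.5 km.

x ≈ -123.6 km, y ≈ -8.5 km, depth ≈ 39.5 km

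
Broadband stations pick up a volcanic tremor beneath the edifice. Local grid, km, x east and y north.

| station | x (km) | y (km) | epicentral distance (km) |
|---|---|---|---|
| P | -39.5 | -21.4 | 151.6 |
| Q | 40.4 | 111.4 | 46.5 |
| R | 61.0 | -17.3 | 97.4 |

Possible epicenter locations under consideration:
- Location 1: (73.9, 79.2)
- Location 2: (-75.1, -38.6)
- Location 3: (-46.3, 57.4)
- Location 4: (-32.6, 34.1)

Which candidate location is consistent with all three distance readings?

Location 1

For each candidate, compare |candidate − station| to the reported distance:
Location 1: residuals P 0.0, Q 0.0, R 0.0 → max 0.0 km
Location 2: residuals P 112.1, Q 142.8, R 40.4 → max 142.8 km
Location 3: residuals P 72.5, Q 55.6, R 33.3 → max 72.5 km
Location 4: residuals P 95.7, Q 59.8, R 9.4 → max 95.7 km
Only Location 1 has all residuals ≈ 0.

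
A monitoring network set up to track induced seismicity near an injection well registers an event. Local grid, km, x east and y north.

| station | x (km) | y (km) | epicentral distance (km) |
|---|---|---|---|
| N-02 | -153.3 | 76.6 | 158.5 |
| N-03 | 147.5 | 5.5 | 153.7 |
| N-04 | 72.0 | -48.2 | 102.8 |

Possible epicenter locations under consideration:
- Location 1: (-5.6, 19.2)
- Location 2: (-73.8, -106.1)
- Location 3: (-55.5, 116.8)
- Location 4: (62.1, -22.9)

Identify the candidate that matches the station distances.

For each candidate, compare |candidate − station| to the reported distance:
Location 1: residuals N-02 0.0, N-03 0.0, N-04 0.0 → max 0.0 km
Location 2: residuals N-02 40.7, N-03 94.1, N-04 54.1 → max 94.1 km
Location 3: residuals N-02 52.8, N-03 77.8, N-04 105.7 → max 105.7 km
Location 4: residuals N-02 78.8, N-03 63.7, N-04 75.6 → max 78.8 km
Only Location 1 has all residuals ≈ 0.

Location 1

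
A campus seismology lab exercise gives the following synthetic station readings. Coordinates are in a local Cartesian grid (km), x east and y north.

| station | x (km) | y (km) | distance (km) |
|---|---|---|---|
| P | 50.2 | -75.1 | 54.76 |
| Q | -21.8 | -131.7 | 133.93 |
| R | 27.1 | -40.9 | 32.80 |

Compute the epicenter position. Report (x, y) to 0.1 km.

Circle about each station: (x − 50.2)² + (y + 75.1)² = 54.76²; (x + 21.8)² + (y + 131.7)² = 133.93²; (x − 27.1)² + (y + 40.9)² = 32.80².
Subtracting the P equation from the Q and R equations removes the quadratic terms:
-144.0 x − 113.2 y = -5278.51
-46.2 x + 68.4 y = -3830.01
Solving the 2×2 system: x ≈ 52.7, y ≈ -20.4 km.

x ≈ 52.7 km, y ≈ -20.4 km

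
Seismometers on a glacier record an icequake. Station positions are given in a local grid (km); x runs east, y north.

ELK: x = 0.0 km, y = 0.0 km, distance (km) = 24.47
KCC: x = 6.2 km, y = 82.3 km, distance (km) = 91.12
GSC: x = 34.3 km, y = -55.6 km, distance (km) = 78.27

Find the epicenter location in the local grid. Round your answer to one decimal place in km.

Circle about each station: x² + y² = 24.47²; (x − 6.2)² + (y − 82.3)² = 91.12²; (x − 34.3)² + (y + 55.6)² = 78.27².
Subtracting the ELK equation from the KCC and GSC equations removes the quadratic terms:
12.4 x + 164.6 y = -892.34
68.6 x − 111.2 y = -1259.56
Solving the 2×2 system: x ≈ -24.2, y ≈ -3.6 km.

x ≈ -24.2 km, y ≈ -3.6 km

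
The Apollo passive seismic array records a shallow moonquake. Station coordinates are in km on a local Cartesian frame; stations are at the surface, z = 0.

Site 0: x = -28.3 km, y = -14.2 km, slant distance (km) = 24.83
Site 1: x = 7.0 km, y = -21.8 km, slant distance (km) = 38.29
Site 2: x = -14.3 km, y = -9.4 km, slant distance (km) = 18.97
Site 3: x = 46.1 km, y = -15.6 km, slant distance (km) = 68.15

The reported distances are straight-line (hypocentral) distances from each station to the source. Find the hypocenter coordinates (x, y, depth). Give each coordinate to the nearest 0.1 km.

Each station gives a sphere (x−x_i)² + (y−y_i)² + z² = d_i² (stations at z=0).
Subtracting the Site 0 sphere from Site 1 and Site 2: z² cancels, leaving linear equations in x and y:
70.6 x − 15.2 y = -1327.89
28.0 x + 9.6 y = -453.01
Solving: x ≈ -17.794, y ≈ 4.711 km (keep extra digits for the depth step; rounded: -17.8, 4.7).
Then from the Site 0 sphere: z² = 24.83² − (x + 28.3)² − (y + 14.2)² with x = -17.794, y = 4.711, so z ≈ 12.187 ≈ 12.2 km.
Check against Site 3 (with the unrounded solution): distance 68.14 ≈ 68.15 km. ✓

(-17.8, 4.7, 12.2)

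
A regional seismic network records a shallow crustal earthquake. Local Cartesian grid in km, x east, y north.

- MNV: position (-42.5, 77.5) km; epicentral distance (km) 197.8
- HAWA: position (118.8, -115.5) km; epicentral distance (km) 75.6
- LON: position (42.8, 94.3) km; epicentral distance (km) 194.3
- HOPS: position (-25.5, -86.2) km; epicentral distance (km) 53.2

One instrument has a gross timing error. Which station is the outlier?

Solve using three stations at a time. Using MNV, HAWA, LON (subtract circle equations pairwise → linear system) gives (x, y) ≈ (44.8, -100.0).
Distances from that point to each station vs reported:
  MNV: calculated 197.8 vs reported 197.8 → residual 0.0 km
  HAWA: calculated 75.6 vs reported 75.6 → residual 0.0 km
  LON: calculated 194.3 vs reported 194.3 → residual 0.0 km
  HOPS: calculated 71.6 vs reported 53.2 → residual 18.4 km
MNV, HAWA, LON are mutually consistent (residuals ≈ 0); HOPS is off by 18.4 km.

HOPS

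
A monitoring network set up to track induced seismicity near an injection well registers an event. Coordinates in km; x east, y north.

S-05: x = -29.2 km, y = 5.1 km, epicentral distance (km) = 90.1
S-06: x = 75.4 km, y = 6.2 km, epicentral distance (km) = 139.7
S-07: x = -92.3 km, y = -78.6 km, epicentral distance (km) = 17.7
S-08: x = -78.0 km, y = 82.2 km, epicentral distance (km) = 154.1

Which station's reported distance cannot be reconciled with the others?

Solve using three stations at a time. Using S-05, S-07, S-08 (subtract circle equations pairwise → linear system) gives (x, y) ≈ (-76.0, -71.9).
Distances from that point to each station vs reported:
  S-05: calculated 90.1 vs reported 90.1 → residual 0.0 km
  S-06: calculated 170.3 vs reported 139.7 → residual 30.6 km
  S-07: calculated 17.6 vs reported 17.7 → residual 0.1 km
  S-08: calculated 154.1 vs reported 154.1 → residual 0.0 km
S-05, S-07, S-08 are mutually consistent (residuals ≈ 0); S-06 is off by 30.6 km.

S-06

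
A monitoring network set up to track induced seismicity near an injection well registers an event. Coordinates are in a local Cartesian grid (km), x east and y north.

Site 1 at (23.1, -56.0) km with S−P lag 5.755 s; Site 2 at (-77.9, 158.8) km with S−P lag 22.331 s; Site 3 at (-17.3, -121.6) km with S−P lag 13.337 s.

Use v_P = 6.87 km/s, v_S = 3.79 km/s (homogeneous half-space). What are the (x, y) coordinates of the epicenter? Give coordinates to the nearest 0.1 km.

(4.6, -11.0)

Distance from S−P lag: d = Δt · v_P v_S / (v_P − v_S) = Δt · (6.87·3.79)/(6.87−3.79) ≈ 8.4537·Δt.
So d_Site 1 = 48.65, d_Site 2 = 188.78, d_Site 3 = 112.75 km.
Circle about each station: (x − 23.1)² + (y + 56.0)² = 48.65²; (x + 77.9)² + (y − 158.8)² = 188.78²; (x + 17.3)² + (y + 121.6)² = 112.75².
Subtracting pairs of circle equations eliminates x²+y² and gives linear equations (the radical axes):
-202.0 x + 429.6 y = -5654.83
-80.8 x − 131.2 y = 1070.50
Solving the 2×2 system: x ≈ 4.6, y ≈ -11.0 km.
Check against Site 1 (with the unrounded x, y): √((x − 23.1)²+(y + 56.0)²) = 48.65 ≈ 48.65 km. ✓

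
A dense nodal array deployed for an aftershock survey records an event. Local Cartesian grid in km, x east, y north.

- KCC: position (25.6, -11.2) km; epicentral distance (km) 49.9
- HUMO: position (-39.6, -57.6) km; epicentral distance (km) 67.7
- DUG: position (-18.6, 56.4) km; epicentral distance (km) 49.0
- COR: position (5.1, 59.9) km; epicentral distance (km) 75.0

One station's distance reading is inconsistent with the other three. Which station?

COR

Solve using three stations at a time. Using KCC, HUMO, DUG (subtract circle equations pairwise → linear system) gives (x, y) ≈ (-20.7, 7.4).
Distances from that point to each station vs reported:
  KCC: calculated 49.9 vs reported 49.9 → residual 0.0 km
  HUMO: calculated 67.7 vs reported 67.7 → residual 0.0 km
  DUG: calculated 49.0 vs reported 49.0 → residual 0.0 km
  COR: calculated 58.5 vs reported 75.0 → residual 16.5 km
KCC, HUMO, DUG are mutually consistent (residuals ≈ 0); COR is off by 16.5 km.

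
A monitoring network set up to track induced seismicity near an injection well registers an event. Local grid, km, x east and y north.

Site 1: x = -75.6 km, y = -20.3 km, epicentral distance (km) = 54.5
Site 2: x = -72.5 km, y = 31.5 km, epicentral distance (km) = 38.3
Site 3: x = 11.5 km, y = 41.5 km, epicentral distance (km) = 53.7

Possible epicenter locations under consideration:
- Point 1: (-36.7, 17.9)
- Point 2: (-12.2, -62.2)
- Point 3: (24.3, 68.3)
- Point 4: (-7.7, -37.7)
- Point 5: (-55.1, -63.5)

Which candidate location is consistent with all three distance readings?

For each candidate, compare |candidate − station| to the reported distance:
Point 1: residuals Site 1 0.0, Site 2 0.0, Site 3 0.0 → max 0.0 km
Point 2: residuals Site 1 21.5, Site 2 73.1, Site 3 52.7 → max 73.1 km
Point 3: residuals Site 1 79.0, Site 2 65.3, Site 3 24.0 → max 79.0 km
Point 4: residuals Site 1 15.6, Site 2 56.5, Site 3 27.8 → max 56.5 km
Point 5: residuals Site 1 6.7, Site 2 58.3, Site 3 70.6 → max 70.6 km
Only Point 1 has all residuals ≈ 0.

Point 1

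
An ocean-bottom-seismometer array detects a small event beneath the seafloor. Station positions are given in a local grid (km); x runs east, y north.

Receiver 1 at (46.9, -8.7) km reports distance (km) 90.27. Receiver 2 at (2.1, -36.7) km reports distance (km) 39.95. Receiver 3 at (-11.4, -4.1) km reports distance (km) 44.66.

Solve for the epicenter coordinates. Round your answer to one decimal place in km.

-37.7 km east, -40.2 km north

Circle about each station: (x − 46.9)² + (y + 8.7)² = 90.27²; (x − 2.1)² + (y + 36.7)² = 39.95²; (x + 11.4)² + (y + 4.1)² = 44.66².
Subtracting the Receiver 1 equation from the Receiver 2 and Receiver 3 equations removes the quadratic terms:
-89.6 x − 56.0 y = 5628.67
-116.6 x + 9.2 y = 4025.63
Solving the 2×2 system: x ≈ -37.7, y ≈ -40.2 km.
Check against Receiver 1 (with the unrounded x, y): √((x − 46.9)²+(y + 8.7)²) = 90.27 ≈ 90.27 km. ✓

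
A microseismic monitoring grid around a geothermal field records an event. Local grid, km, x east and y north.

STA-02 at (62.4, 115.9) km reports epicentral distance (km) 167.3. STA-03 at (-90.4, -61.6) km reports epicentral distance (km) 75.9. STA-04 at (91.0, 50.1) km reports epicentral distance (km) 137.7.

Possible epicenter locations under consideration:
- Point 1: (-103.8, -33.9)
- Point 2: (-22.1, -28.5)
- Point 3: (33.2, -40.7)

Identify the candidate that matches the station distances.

Point 2

For each candidate, compare |candidate − station| to the reported distance:
Point 1: residuals STA-02 56.4, STA-03 45.1, STA-04 74.4 → max 74.4 km
Point 2: residuals STA-02 0.0, STA-03 0.0, STA-04 0.0 → max 0.0 km
Point 3: residuals STA-02 8.0, STA-03 49.5, STA-04 30.1 → max 49.5 km
Only Point 2 has all residuals ≈ 0.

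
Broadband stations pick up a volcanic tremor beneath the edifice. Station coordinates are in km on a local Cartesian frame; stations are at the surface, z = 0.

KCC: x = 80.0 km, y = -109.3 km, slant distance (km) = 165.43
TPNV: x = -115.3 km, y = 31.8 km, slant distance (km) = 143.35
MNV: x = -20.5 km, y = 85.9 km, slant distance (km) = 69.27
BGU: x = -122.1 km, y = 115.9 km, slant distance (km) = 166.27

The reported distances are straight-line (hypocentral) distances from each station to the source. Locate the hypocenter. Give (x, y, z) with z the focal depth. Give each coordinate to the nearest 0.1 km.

Each station gives a sphere (x−x_i)² + (y−y_i)² + z² = d_i² (stations at z=0).
Subtracting the KCC sphere from TPNV and MNV: z² cancels, leaving linear equations in x and y:
-390.6 x + 282.2 y = 2776.70
-201.0 x + 390.4 y = 12021.32
Solving: x ≈ 24.104, y ≈ 43.202 km (keep extra digits for the depth step; rounded: 24.1, 43.2).
Then from the KCC sphere: z² = 165.43² − (x − 80.0)² − (y + 109.3)² with x = 24.104, y = 43.202, so z ≈ 31.398 ≈ 31.4 km.

(24.1, 43.2, 31.4)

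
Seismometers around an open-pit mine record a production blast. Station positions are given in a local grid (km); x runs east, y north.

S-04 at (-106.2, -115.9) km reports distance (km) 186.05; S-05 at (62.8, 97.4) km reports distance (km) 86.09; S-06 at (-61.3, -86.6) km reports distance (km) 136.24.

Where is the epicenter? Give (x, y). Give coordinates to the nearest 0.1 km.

x ≈ 9.5 km, y ≈ 29.8 km

Circle about each station: (x + 106.2)² + (y + 115.9)² = 186.05²; (x − 62.8)² + (y − 97.4)² = 86.09²; (x + 61.3)² + (y + 86.6)² = 136.24².
Subtracting the S-04 equation from the S-05 and S-06 equations removes the quadratic terms:
338.0 x + 426.6 y = 15922.46
89.8 x + 58.6 y = 2599.26
Solving the 2×2 system: x ≈ 9.5, y ≈ 29.8 km.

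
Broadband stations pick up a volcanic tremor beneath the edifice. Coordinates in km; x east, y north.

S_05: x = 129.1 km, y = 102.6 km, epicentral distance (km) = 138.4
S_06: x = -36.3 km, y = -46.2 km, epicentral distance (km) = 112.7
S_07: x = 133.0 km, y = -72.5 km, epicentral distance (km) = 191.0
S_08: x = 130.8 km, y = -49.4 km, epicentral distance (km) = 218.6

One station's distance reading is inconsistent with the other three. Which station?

S_08

Solve using three stations at a time. Using S_05, S_06, S_07 (subtract circle equations pairwise → linear system) gives (x, y) ≈ (-3.1, 61.5).
Distances from that point to each station vs reported:
  S_05: calculated 138.4 vs reported 138.4 → residual 0.0 km
  S_06: calculated 112.7 vs reported 112.7 → residual 0.0 km
  S_07: calculated 191.0 vs reported 191.0 → residual 0.0 km
  S_08: calculated 173.9 vs reported 218.6 → residual 44.7 km
S_05, S_06, S_07 are mutually consistent (residuals ≈ 0); S_08 is off by 44.7 km.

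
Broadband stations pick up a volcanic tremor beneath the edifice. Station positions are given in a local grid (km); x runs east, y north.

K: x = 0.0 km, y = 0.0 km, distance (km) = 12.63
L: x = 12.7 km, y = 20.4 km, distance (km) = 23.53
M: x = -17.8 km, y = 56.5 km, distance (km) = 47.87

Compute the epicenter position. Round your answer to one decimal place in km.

(-8.2, 9.6)

Circle about each station: x² + y² = 12.63²; (x − 12.7)² + (y − 20.4)² = 23.53²; (x + 17.8)² + (y − 56.5)² = 47.87².
Subtracting the K equation from the L and M equations removes the quadratic terms:
25.4 x + 40.8 y = 183.31
-35.6 x + 113.0 y = 1377.07
Solving the 2×2 system: x ≈ -8.2, y ≈ 9.6 km.
Check against K (with the unrounded x, y): √(x²+y²) = 12.63 ≈ 12.63 km. ✓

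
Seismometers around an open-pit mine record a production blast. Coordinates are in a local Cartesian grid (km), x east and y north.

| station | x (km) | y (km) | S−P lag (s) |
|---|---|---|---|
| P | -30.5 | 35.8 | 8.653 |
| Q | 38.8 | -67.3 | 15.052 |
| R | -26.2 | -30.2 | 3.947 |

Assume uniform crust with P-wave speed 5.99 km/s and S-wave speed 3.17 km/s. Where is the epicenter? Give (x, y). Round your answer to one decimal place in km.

(-50.3, -19.0)

Distance from S−P lag: d = Δt · v_P v_S / (v_P − v_S) = Δt · (5.99·3.17)/(5.99−3.17) ≈ 6.7334·Δt.
So d_P = 58.26, d_Q = 101.35, d_R = 26.58 km.
Circle about each station: (x + 30.5)² + (y − 35.8)² = 58.26²; (x − 38.8)² + (y + 67.3)² = 101.35²; (x + 26.2)² + (y + 30.2)² = 26.58².
Subtracting the P equation from the Q and R equations removes the quadratic terms:
138.6 x − 206.2 y = -3054.75
8.6 x − 132.0 y = 2074.32
Solving the 2×2 system: x ≈ -50.3, y ≈ -19.0 km.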